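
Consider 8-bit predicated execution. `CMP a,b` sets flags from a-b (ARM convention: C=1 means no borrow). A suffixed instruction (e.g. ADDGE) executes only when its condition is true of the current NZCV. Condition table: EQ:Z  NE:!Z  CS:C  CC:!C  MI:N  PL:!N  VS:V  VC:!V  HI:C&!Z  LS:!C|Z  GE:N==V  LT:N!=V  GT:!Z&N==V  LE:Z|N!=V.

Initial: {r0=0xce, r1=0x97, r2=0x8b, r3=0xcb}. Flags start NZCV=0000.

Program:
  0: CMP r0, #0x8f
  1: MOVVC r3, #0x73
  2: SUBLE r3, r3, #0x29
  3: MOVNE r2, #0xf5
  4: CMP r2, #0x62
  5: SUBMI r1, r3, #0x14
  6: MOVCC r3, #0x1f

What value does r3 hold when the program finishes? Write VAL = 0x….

VAL = 0x73

[0] flags=0010 → (cmp)
[1] flags=0010 VC?T → r3=0x73
[2] flags=0010 LE?F → skip
[3] flags=0010 NE?T → r2=0xf5
[4] flags=1010 → (cmp)
[5] flags=1010 MI?T → r1=0x5f
[6] flags=1010 CC?F → skip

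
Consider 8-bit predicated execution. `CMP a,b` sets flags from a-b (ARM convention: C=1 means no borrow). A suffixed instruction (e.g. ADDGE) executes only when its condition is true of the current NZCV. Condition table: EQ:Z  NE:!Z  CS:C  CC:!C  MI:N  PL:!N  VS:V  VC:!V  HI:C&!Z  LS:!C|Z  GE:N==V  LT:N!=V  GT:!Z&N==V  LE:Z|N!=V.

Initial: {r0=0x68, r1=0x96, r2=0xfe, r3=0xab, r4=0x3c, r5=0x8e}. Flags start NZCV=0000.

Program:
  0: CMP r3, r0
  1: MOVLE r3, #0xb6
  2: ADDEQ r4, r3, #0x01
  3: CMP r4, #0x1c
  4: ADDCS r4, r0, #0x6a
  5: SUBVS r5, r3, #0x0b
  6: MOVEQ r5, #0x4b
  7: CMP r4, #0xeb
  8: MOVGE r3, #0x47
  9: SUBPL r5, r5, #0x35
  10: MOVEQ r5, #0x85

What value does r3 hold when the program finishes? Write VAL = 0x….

VAL = 0xb6

0: ✓ CMP  NZCV=0011
1: ✓ MOVLE  r3←0xb6
2: · ADDEQ
3: ✓ CMP  NZCV=0010
4: ✓ ADDCS  r4←0xd2
5: · SUBVS
6: · MOVEQ
7: ✓ CMP  NZCV=1000
8: · MOVGE
9: · SUBPL
10: · MOVEQ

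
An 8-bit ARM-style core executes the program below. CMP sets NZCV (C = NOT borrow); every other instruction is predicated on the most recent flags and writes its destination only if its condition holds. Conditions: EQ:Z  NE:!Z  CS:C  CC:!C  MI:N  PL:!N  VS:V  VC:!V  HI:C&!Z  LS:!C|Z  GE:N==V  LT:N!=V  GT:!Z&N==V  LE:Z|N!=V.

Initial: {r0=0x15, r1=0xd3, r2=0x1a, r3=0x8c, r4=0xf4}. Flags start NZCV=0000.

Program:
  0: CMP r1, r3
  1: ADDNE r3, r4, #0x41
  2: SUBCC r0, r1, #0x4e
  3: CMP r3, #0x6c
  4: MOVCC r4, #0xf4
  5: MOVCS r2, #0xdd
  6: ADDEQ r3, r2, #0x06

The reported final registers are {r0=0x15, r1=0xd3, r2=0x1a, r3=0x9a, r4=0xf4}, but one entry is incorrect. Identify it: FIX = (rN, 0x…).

FIX = (r3, 0x35)

0: ✓ CMP  NZCV=0010
1: ✓ ADDNE  r3←0x35
2: · SUBCC
3: ✓ CMP  NZCV=1000
4: ✓ MOVCC  r4←0xf4
5: · MOVCS
6: · ADDEQ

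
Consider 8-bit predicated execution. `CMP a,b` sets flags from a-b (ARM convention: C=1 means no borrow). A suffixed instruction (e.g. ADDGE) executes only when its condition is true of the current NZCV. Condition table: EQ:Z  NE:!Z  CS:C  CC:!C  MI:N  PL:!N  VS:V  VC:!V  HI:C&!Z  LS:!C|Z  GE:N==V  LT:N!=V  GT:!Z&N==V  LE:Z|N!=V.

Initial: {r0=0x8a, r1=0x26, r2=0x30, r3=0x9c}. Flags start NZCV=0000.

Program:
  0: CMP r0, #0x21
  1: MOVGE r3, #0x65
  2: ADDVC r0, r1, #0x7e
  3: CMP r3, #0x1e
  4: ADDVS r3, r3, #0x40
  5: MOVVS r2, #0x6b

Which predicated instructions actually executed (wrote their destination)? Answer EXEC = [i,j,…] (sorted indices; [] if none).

[0] flags=0011 → (cmp)
[1] flags=0011 GE?F → skip
[2] flags=0011 VC?F → skip
[3] flags=0011 → (cmp)
[4] flags=0011 VS?T → r3=0xdc
[5] flags=0011 VS?T → r2=0x6b

EXEC = [4,5]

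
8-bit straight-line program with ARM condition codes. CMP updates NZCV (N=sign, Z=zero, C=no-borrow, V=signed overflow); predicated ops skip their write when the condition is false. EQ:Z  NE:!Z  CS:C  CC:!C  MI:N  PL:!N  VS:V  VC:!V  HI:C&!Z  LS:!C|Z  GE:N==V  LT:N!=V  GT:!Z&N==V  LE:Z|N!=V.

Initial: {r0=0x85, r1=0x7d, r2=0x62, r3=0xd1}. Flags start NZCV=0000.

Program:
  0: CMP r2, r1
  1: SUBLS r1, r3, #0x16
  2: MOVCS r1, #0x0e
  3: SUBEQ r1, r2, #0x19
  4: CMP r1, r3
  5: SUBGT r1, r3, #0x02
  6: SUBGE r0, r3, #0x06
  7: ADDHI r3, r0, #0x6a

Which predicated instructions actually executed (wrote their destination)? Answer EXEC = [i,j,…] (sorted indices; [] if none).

EXEC = [1]

[0] flags=1000 → (cmp)
[1] flags=1000 LS?T → r1=0xbb
[2] flags=1000 CS?F → skip
[3] flags=1000 EQ?F → skip
[4] flags=1000 → (cmp)
[5] flags=1000 GT?F → skip
[6] flags=1000 GE?F → skip
[7] flags=1000 HI?F → skip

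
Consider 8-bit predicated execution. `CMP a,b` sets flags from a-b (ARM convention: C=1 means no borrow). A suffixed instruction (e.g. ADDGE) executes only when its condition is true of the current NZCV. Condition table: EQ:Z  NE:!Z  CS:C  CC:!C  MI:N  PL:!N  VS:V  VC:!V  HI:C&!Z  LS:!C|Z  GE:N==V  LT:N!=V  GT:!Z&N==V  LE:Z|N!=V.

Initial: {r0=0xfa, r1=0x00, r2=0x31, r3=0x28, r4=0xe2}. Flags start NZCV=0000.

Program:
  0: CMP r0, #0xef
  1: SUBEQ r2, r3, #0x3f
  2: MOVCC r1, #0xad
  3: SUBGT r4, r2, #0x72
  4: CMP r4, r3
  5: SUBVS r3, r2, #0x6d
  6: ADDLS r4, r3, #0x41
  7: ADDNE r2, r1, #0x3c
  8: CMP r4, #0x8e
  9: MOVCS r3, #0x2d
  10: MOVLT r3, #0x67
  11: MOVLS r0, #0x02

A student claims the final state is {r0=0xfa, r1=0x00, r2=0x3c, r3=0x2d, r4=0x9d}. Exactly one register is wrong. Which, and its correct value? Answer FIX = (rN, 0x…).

[0] flags=0010 → (cmp)
[1] flags=0010 EQ?F → skip
[2] flags=0010 CC?F → skip
[3] flags=0010 GT?T → r4=0xbf
[4] flags=1010 → (cmp)
[5] flags=1010 VS?F → skip
[6] flags=1010 LS?F → skip
[7] flags=1010 NE?T → r2=0x3c
[8] flags=0010 → (cmp)
[9] flags=0010 CS?T → r3=0x2d
[10] flags=0010 LT?F → skip
[11] flags=0010 LS?F → skip

FIX = (r4, 0xbf)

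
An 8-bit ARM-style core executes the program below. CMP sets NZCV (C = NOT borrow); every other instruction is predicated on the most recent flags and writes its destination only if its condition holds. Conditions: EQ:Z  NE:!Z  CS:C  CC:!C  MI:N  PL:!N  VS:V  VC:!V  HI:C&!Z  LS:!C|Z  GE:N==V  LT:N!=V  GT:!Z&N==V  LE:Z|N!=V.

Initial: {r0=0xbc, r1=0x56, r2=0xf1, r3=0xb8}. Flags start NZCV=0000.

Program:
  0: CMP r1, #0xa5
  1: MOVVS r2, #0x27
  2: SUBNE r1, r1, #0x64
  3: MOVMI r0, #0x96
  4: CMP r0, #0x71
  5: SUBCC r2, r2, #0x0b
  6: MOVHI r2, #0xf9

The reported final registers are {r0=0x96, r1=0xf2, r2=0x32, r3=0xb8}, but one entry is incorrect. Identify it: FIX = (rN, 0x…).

FIX = (r2, 0xf9)

0: ✓ CMP  NZCV=1001
1: ✓ MOVVS  r2←0x27
2: ✓ SUBNE  r1←0xf2
3: ✓ MOVMI  r0←0x96
4: ✓ CMP  NZCV=0011
5: · SUBCC
6: ✓ MOVHI  r2←0xf9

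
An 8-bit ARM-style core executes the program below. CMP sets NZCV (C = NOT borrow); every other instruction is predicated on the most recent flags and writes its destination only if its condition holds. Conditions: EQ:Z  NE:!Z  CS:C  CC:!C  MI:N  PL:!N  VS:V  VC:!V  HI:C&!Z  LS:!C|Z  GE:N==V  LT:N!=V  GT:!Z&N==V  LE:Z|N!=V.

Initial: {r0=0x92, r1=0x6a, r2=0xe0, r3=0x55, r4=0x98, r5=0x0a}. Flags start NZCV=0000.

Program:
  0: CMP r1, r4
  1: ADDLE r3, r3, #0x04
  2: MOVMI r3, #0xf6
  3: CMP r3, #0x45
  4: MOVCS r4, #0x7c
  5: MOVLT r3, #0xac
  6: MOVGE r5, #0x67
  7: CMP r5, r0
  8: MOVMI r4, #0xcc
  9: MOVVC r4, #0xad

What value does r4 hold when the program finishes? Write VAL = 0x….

0: ✓ CMP  NZCV=1001
1: · ADDLE
2: ✓ MOVMI  r3←0xf6
3: ✓ CMP  NZCV=1010
4: ✓ MOVCS  r4←0x7c
5: ✓ MOVLT  r3←0xac
6: · MOVGE
7: ✓ CMP  NZCV=0000
8: · MOVMI
9: ✓ MOVVC  r4←0xad

VAL = 0xad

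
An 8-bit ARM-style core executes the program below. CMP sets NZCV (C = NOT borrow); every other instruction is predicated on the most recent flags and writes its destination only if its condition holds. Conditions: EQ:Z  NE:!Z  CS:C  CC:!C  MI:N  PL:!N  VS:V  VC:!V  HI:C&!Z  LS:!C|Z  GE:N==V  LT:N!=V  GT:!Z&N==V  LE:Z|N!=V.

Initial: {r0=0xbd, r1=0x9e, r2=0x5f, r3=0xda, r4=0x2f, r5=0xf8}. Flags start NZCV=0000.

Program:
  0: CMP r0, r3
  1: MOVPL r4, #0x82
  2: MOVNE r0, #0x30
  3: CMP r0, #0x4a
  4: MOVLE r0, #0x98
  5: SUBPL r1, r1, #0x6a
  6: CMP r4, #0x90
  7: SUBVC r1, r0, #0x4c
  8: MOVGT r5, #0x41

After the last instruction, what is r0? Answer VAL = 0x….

VAL = 0x98

0: ✓ CMP  NZCV=1000
1: · MOVPL
2: ✓ MOVNE  r0←0x30
3: ✓ CMP  NZCV=1000
4: ✓ MOVLE  r0←0x98
5: · SUBPL
6: ✓ CMP  NZCV=1001
7: · SUBVC
8: ✓ MOVGT  r5←0x41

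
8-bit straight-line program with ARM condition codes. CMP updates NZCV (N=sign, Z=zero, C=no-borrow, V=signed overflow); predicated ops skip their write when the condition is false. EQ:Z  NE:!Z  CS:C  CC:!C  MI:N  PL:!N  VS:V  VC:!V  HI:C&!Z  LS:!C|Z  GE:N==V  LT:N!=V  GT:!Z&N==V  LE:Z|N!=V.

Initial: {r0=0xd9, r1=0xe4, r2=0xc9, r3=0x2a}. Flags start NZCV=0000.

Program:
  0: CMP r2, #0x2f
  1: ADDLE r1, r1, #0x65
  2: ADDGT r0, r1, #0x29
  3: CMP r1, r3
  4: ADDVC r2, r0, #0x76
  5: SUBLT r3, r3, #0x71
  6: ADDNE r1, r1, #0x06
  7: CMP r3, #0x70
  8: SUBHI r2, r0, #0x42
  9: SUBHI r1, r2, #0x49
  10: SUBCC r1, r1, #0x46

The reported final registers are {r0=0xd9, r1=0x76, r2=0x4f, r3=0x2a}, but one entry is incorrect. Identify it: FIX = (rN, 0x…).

0: ✓ CMP  NZCV=1010
1: ✓ ADDLE  r1←0x49
2: · ADDGT
3: ✓ CMP  NZCV=0010
4: ✓ ADDVC  r2←0x4f
5: · SUBLT
6: ✓ ADDNE  r1←0x4f
7: ✓ CMP  NZCV=1000
8: · SUBHI
9: · SUBHI
10: ✓ SUBCC  r1←0x09

FIX = (r1, 0x09)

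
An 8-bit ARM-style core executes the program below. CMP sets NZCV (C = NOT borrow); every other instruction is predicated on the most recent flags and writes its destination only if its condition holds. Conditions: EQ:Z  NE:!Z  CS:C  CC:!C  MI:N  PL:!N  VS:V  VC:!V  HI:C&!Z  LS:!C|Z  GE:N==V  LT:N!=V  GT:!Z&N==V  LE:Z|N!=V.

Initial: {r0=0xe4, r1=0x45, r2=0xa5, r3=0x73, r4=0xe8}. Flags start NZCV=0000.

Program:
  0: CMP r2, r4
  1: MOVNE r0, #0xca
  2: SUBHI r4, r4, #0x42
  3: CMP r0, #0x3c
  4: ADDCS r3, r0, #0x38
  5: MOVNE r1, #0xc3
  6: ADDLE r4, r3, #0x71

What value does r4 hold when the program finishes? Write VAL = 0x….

0: ✓ CMP  NZCV=1000
1: ✓ MOVNE  r0←0xca
2: · SUBHI
3: ✓ CMP  NZCV=1010
4: ✓ ADDCS  r3←0x02
5: ✓ MOVNE  r1←0xc3
6: ✓ ADDLE  r4←0x73

VAL = 0x73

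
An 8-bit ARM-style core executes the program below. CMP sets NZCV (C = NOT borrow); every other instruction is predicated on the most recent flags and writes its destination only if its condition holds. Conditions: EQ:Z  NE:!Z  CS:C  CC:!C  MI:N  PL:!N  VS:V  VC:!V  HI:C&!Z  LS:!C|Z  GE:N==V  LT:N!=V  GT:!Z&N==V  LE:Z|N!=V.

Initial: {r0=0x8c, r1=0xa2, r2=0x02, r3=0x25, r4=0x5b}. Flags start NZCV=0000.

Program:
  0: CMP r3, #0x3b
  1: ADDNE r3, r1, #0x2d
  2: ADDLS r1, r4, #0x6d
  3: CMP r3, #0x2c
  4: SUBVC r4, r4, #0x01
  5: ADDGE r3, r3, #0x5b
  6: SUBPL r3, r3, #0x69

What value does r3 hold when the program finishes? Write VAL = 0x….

0: ✓ CMP  NZCV=1000
1: ✓ ADDNE  r3←0xcf
2: ✓ ADDLS  r1←0xc8
3: ✓ CMP  NZCV=1010
4: ✓ SUBVC  r4←0x5a
5: · ADDGE
6: · SUBPL

VAL = 0xcf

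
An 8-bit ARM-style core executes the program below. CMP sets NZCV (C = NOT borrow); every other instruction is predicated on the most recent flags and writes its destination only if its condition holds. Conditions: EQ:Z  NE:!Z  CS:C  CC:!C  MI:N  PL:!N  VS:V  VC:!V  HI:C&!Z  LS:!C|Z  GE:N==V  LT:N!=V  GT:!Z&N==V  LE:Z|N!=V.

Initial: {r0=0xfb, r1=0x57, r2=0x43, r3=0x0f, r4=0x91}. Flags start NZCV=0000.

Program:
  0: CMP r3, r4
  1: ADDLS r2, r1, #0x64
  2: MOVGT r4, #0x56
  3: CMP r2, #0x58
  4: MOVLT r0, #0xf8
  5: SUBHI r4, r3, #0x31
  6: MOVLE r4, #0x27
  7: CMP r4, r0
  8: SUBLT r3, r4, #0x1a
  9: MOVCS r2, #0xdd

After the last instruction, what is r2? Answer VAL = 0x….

0: ✓ CMP  NZCV=0000
1: ✓ ADDLS  r2←0xbb
2: ✓ MOVGT  r4←0x56
3: ✓ CMP  NZCV=0011
4: ✓ MOVLT  r0←0xf8
5: ✓ SUBHI  r4←0xde
6: ✓ MOVLE  r4←0x27
7: ✓ CMP  NZCV=0000
8: · SUBLT
9: · MOVCS

VAL = 0xbb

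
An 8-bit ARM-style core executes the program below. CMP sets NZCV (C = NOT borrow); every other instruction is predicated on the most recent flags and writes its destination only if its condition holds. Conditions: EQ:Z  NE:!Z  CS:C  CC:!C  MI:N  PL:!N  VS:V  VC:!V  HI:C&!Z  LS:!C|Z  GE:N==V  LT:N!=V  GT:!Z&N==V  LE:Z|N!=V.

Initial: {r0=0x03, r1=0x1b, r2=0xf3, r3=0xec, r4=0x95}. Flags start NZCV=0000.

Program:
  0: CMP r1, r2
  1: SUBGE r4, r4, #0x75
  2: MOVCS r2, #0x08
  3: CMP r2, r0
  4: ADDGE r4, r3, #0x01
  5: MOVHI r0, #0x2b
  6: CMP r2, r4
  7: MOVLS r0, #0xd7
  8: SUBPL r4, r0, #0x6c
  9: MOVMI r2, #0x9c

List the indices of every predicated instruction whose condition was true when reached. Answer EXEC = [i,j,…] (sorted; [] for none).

EXEC = [1,5,9]

0: ✓ CMP  NZCV=0000
1: ✓ SUBGE  r4←0x20
2: · MOVCS
3: ✓ CMP  NZCV=1010
4: · ADDGE
5: ✓ MOVHI  r0←0x2b
6: ✓ CMP  NZCV=1010
7: · MOVLS
8: · SUBPL
9: ✓ MOVMI  r2←0x9c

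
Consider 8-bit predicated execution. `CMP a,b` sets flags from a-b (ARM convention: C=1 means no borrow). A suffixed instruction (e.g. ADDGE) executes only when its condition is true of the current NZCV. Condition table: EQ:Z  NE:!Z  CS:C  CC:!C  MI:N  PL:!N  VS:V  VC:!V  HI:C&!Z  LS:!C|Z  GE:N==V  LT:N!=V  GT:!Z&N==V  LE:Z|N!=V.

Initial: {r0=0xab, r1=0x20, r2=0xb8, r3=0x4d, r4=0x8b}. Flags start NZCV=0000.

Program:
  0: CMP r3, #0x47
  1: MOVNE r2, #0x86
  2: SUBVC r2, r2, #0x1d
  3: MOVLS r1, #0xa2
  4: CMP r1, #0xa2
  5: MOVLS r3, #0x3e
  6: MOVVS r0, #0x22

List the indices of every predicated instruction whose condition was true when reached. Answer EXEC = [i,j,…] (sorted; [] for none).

0: ✓ CMP  NZCV=0010
1: ✓ MOVNE  r2←0x86
2: ✓ SUBVC  r2←0x69
3: · MOVLS
4: ✓ CMP  NZCV=0000
5: ✓ MOVLS  r3←0x3e
6: · MOVVS

EXEC = [1,2,5]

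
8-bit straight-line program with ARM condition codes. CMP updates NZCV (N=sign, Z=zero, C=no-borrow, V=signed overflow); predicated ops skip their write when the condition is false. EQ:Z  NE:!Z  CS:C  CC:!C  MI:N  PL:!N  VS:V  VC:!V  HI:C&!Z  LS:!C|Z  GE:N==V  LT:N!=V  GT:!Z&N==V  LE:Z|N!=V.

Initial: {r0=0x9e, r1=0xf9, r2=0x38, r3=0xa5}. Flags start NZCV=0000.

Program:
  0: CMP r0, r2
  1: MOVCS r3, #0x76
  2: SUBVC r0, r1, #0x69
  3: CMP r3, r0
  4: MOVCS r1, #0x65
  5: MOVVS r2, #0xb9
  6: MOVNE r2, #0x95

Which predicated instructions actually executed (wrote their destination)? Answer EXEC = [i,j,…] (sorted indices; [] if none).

EXEC = [1,5,6]

0: ✓ CMP  NZCV=0011
1: ✓ MOVCS  r3←0x76
2: · SUBVC
3: ✓ CMP  NZCV=1001
4: · MOVCS
5: ✓ MOVVS  r2←0xb9
6: ✓ MOVNE  r2←0x95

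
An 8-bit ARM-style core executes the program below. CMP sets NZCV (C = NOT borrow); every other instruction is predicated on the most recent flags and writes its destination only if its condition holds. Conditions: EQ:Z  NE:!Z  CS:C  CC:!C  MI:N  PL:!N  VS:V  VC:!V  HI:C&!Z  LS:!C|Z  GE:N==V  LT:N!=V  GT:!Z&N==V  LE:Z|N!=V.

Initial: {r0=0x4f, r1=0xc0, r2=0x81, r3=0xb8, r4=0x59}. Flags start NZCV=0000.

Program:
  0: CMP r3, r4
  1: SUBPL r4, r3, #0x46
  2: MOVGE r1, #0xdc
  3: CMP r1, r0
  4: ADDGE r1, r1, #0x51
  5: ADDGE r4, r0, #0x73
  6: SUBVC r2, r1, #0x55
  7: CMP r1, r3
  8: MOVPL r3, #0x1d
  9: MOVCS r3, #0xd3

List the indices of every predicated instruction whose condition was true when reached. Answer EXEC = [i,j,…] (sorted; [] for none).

EXEC = [1,8,9]

[0] flags=0011 → (cmp)
[1] flags=0011 PL?T → r4=0x72
[2] flags=0011 GE?F → skip
[3] flags=0011 → (cmp)
[4] flags=0011 GE?F → skip
[5] flags=0011 GE?F → skip
[6] flags=0011 VC?F → skip
[7] flags=0010 → (cmp)
[8] flags=0010 PL?T → r3=0x1d
[9] flags=0010 CS?T → r3=0xd3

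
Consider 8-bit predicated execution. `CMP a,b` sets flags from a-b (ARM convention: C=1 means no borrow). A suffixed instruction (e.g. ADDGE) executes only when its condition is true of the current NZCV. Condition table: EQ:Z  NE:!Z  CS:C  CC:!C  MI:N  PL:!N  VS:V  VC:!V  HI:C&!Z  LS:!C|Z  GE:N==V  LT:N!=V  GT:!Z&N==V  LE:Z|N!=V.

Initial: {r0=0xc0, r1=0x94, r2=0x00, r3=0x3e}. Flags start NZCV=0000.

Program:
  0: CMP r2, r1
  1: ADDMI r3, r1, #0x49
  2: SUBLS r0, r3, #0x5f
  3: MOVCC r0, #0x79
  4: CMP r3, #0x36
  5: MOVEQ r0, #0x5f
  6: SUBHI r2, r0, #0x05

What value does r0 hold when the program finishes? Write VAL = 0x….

0: ✓ CMP  NZCV=0000
1: · ADDMI
2: ✓ SUBLS  r0←0xdf
3: ✓ MOVCC  r0←0x79
4: ✓ CMP  NZCV=0010
5: · MOVEQ
6: ✓ SUBHI  r2←0x74

VAL = 0x79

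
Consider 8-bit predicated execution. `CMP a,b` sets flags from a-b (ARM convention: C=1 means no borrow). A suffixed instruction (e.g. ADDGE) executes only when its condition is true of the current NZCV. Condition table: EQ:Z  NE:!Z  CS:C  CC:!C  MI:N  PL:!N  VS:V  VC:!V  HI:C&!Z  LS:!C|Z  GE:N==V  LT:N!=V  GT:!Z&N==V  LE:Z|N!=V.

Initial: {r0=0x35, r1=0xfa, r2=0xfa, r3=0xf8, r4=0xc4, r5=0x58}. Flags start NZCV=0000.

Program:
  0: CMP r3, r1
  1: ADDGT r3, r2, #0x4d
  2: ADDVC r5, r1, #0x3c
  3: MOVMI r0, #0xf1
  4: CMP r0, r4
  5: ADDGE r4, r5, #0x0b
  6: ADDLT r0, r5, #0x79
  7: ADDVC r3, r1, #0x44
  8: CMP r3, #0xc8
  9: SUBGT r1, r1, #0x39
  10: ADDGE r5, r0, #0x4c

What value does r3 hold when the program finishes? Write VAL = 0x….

VAL = 0x3e

[0] flags=1000 → (cmp)
[1] flags=1000 GT?F → skip
[2] flags=1000 VC?T → r5=0x36
[3] flags=1000 MI?T → r0=0xf1
[4] flags=0010 → (cmp)
[5] flags=0010 GE?T → r4=0x41
[6] flags=0010 LT?F → skip
[7] flags=0010 VC?T → r3=0x3e
[8] flags=0000 → (cmp)
[9] flags=0000 GT?T → r1=0xc1
[10] flags=0000 GE?T → r5=0x3d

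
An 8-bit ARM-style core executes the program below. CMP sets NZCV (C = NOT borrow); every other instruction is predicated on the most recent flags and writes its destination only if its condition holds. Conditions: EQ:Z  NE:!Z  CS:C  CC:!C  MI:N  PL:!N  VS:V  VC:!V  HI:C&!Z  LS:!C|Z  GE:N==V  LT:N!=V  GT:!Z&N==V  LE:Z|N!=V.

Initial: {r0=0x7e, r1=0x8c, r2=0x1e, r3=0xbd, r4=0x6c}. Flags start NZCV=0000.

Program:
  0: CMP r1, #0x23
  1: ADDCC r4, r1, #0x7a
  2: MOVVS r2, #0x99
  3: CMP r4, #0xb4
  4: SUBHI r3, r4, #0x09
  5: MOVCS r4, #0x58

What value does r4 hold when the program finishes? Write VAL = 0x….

[0] flags=0011 → (cmp)
[1] flags=0011 CC?F → skip
[2] flags=0011 VS?T → r2=0x99
[3] flags=1001 → (cmp)
[4] flags=1001 HI?F → skip
[5] flags=1001 CS?F → skip

VAL = 0x6c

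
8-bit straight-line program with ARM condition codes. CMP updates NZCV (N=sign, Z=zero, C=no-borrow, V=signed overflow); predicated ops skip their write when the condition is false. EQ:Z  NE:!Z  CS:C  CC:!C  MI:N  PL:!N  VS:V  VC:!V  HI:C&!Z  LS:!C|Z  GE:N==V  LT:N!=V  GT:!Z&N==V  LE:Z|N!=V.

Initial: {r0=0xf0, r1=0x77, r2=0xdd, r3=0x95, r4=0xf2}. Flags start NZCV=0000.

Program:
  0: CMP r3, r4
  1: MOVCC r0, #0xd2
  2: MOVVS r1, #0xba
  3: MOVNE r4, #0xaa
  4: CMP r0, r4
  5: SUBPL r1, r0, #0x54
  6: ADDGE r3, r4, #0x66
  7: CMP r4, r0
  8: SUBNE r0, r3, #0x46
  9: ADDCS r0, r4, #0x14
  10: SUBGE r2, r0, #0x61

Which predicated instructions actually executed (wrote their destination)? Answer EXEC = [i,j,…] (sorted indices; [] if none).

EXEC = [1,3,5,6,8]

0: ✓ CMP  NZCV=1000
1: ✓ MOVCC  r0←0xd2
2: · MOVVS
3: ✓ MOVNE  r4←0xaa
4: ✓ CMP  NZCV=0010
5: ✓ SUBPL  r1←0x7e
6: ✓ ADDGE  r3←0x10
7: ✓ CMP  NZCV=1000
8: ✓ SUBNE  r0←0xca
9: · ADDCS
10: · SUBGE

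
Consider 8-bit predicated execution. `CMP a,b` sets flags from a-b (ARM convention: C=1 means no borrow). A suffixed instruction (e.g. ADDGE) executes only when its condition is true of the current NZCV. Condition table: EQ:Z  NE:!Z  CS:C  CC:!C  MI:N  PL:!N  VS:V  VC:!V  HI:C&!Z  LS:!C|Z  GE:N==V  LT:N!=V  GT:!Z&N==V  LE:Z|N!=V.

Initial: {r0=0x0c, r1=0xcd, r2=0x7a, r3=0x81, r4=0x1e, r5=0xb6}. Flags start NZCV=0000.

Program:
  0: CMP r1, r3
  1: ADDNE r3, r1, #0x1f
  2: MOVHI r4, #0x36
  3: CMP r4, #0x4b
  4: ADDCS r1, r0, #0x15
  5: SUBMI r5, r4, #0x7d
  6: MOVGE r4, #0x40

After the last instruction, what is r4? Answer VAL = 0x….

VAL = 0x36

[0] flags=0010 → (cmp)
[1] flags=0010 NE?T → r3=0xec
[2] flags=0010 HI?T → r4=0x36
[3] flags=1000 → (cmp)
[4] flags=1000 CS?F → skip
[5] flags=1000 MI?T → r5=0xb9
[6] flags=1000 GE?F → skip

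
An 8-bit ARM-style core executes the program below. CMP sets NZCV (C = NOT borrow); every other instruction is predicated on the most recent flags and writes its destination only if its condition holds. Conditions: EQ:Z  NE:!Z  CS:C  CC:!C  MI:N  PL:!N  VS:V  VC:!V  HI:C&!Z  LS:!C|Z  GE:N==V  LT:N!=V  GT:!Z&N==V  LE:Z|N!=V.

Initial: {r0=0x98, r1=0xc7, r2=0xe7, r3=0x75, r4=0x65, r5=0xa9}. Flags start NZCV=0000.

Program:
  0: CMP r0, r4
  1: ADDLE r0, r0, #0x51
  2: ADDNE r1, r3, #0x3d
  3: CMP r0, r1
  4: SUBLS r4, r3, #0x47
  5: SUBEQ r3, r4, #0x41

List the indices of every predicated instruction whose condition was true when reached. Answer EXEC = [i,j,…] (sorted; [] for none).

0: ✓ CMP  NZCV=0011
1: ✓ ADDLE  r0←0xe9
2: ✓ ADDNE  r1←0xb2
3: ✓ CMP  NZCV=0010
4: · SUBLS
5: · SUBEQ

EXEC = [1,2]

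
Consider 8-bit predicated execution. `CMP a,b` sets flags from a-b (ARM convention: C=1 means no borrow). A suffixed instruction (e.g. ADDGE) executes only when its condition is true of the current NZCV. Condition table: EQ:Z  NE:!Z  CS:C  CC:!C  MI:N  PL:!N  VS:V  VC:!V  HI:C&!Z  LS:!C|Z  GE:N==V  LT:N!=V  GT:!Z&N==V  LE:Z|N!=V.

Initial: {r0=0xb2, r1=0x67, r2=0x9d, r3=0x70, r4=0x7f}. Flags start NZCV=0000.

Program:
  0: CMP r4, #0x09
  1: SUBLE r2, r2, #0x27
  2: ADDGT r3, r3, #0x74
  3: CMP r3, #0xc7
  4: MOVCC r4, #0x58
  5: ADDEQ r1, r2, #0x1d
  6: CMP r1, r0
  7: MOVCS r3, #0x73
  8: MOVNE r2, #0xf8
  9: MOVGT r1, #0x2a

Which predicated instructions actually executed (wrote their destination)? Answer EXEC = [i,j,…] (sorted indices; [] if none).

[0] flags=0010 → (cmp)
[1] flags=0010 LE?F → skip
[2] flags=0010 GT?T → r3=0xe4
[3] flags=0010 → (cmp)
[4] flags=0010 CC?F → skip
[5] flags=0010 EQ?F → skip
[6] flags=1001 → (cmp)
[7] flags=1001 CS?F → skip
[8] flags=1001 NE?T → r2=0xf8
[9] flags=1001 GT?T → r1=0x2a

EXEC = [2,8,9]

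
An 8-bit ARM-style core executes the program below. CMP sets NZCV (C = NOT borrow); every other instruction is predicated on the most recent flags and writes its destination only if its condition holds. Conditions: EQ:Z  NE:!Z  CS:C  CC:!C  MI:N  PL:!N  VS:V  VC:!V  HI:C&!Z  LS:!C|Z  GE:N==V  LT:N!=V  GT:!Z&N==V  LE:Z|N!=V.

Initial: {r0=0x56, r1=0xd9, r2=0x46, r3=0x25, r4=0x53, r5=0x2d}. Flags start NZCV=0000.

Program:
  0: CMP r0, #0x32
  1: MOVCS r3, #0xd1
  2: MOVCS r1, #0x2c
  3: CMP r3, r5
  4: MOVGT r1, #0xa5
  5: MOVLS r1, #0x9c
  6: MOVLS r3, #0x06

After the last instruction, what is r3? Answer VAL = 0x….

VAL = 0xd1

0: ✓ CMP  NZCV=0010
1: ✓ MOVCS  r3←0xd1
2: ✓ MOVCS  r1←0x2c
3: ✓ CMP  NZCV=1010
4: · MOVGT
5: · MOVLS
6: · MOVLS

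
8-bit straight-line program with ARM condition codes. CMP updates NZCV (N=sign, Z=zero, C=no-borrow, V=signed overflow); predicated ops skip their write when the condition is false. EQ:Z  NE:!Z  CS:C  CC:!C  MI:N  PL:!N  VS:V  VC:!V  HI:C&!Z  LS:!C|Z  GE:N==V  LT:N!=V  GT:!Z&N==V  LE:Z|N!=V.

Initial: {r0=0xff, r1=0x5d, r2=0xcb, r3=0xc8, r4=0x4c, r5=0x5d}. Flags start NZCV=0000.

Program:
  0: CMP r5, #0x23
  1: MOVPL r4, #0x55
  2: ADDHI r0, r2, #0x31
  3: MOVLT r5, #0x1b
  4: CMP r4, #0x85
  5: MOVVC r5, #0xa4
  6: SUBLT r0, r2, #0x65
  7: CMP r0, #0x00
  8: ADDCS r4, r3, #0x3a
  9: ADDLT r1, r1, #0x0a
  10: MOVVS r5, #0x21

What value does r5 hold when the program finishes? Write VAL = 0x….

[0] flags=0010 → (cmp)
[1] flags=0010 PL?T → r4=0x55
[2] flags=0010 HI?T → r0=0xfc
[3] flags=0010 LT?F → skip
[4] flags=1001 → (cmp)
[5] flags=1001 VC?F → skip
[6] flags=1001 LT?F → skip
[7] flags=1010 → (cmp)
[8] flags=1010 CS?T → r4=0x02
[9] flags=1010 LT?T → r1=0x67
[10] flags=1010 VS?F → skip

VAL = 0x5d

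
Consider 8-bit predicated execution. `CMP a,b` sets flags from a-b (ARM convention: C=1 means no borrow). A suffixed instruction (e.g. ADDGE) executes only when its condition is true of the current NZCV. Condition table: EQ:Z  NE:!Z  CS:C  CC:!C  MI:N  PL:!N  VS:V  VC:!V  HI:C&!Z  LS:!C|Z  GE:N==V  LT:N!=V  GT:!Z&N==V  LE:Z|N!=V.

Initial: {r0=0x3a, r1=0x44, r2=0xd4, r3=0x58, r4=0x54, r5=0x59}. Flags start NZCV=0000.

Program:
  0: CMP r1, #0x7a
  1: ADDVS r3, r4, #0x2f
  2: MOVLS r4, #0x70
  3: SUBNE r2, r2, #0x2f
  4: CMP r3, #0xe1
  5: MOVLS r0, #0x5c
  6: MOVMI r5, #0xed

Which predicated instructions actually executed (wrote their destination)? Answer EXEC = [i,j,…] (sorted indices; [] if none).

EXEC = [2,3,5]

[0] flags=1000 → (cmp)
[1] flags=1000 VS?F → skip
[2] flags=1000 LS?T → r4=0x70
[3] flags=1000 NE?T → r2=0xa5
[4] flags=0000 → (cmp)
[5] flags=0000 LS?T → r0=0x5c
[6] flags=0000 MI?F → skip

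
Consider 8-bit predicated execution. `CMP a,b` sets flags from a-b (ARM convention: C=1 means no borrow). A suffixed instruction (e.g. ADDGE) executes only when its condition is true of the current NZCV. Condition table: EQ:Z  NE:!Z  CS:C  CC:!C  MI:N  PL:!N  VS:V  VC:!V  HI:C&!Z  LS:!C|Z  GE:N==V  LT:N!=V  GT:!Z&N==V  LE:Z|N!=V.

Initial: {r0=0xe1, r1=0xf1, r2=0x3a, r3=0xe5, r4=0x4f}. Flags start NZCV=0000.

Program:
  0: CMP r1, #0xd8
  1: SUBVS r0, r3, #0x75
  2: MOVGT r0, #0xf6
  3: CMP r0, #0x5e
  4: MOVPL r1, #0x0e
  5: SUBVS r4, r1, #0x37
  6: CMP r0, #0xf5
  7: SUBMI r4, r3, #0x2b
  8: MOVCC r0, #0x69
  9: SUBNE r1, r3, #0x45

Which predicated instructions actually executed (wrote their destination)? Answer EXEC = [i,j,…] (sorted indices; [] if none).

EXEC = [2,9]

0: ✓ CMP  NZCV=0010
1: · SUBVS
2: ✓ MOVGT  r0←0xf6
3: ✓ CMP  NZCV=1010
4: · MOVPL
5: · SUBVS
6: ✓ CMP  NZCV=0010
7: · SUBMI
8: · MOVCC
9: ✓ SUBNE  r1←0xa0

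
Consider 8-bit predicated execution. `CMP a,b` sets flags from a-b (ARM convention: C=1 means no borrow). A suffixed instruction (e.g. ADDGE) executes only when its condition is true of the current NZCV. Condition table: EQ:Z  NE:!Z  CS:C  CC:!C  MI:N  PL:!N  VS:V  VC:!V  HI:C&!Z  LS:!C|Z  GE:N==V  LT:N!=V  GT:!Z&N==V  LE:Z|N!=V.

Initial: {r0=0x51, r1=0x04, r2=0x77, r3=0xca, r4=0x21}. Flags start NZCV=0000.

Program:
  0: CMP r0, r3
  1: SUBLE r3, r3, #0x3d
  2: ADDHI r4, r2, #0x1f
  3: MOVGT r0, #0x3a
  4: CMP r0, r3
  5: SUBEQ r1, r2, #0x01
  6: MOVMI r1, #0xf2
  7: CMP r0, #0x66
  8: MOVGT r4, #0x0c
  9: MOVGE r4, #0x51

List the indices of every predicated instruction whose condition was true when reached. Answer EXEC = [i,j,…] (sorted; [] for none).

0: ✓ CMP  NZCV=1001
1: · SUBLE
2: · ADDHI
3: ✓ MOVGT  r0←0x3a
4: ✓ CMP  NZCV=0000
5: · SUBEQ
6: · MOVMI
7: ✓ CMP  NZCV=1000
8: · MOVGT
9: · MOVGE

EXEC = [3]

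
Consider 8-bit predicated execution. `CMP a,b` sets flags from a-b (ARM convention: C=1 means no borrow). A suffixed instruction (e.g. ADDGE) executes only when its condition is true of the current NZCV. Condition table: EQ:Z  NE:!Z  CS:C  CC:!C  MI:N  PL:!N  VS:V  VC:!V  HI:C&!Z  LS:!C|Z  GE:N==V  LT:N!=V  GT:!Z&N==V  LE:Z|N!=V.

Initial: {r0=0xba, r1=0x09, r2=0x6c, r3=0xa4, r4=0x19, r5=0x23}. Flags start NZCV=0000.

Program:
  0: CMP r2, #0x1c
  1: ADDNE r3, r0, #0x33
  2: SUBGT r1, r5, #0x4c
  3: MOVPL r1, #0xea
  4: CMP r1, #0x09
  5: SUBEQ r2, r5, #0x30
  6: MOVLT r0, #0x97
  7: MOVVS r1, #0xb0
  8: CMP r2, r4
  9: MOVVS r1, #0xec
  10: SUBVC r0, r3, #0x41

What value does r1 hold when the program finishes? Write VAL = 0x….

VAL = 0xea

[0] flags=0010 → (cmp)
[1] flags=0010 NE?T → r3=0xed
[2] flags=0010 GT?T → r1=0xd7
[3] flags=0010 PL?T → r1=0xea
[4] flags=1010 → (cmp)
[5] flags=1010 EQ?F → skip
[6] flags=1010 LT?T → r0=0x97
[7] flags=1010 VS?F → skip
[8] flags=0010 → (cmp)
[9] flags=0010 VS?F → skip
[10] flags=0010 VC?T → r0=0xac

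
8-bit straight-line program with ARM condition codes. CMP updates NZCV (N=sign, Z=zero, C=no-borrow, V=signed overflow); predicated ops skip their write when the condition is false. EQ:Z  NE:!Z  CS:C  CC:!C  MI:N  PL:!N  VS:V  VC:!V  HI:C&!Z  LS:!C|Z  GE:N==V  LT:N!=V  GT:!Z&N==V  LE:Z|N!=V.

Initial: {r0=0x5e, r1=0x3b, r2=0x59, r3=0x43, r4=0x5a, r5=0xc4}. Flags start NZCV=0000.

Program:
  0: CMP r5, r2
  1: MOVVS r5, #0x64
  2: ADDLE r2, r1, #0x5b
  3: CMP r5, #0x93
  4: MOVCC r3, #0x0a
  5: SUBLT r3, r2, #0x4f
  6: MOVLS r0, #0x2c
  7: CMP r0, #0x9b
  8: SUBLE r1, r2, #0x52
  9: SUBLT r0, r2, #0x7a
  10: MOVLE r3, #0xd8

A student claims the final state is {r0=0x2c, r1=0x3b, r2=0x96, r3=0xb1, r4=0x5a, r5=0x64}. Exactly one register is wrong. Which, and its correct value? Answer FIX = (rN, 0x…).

FIX = (r3, 0x0a)

[0] flags=0011 → (cmp)
[1] flags=0011 VS?T → r5=0x64
[2] flags=0011 LE?T → r2=0x96
[3] flags=1001 → (cmp)
[4] flags=1001 CC?T → r3=0x0a
[5] flags=1001 LT?F → skip
[6] flags=1001 LS?T → r0=0x2c
[7] flags=1001 → (cmp)
[8] flags=1001 LE?F → skip
[9] flags=1001 LT?F → skip
[10] flags=1001 LE?F → skip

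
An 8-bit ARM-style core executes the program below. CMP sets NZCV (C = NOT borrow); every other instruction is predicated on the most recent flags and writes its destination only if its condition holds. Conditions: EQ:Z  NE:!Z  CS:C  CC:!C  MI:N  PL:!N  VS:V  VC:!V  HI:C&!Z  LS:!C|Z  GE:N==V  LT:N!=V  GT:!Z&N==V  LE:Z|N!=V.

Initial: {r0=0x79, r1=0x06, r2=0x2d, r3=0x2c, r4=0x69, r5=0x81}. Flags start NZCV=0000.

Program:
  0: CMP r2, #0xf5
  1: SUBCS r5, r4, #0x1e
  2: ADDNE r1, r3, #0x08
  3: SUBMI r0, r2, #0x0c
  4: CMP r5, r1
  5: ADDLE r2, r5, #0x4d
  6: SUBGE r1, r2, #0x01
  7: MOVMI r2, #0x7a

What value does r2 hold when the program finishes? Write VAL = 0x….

VAL = 0xce

0: ✓ CMP  NZCV=0000
1: · SUBCS
2: ✓ ADDNE  r1←0x34
3: · SUBMI
4: ✓ CMP  NZCV=0011
5: ✓ ADDLE  r2←0xce
6: · SUBGE
7: · MOVMI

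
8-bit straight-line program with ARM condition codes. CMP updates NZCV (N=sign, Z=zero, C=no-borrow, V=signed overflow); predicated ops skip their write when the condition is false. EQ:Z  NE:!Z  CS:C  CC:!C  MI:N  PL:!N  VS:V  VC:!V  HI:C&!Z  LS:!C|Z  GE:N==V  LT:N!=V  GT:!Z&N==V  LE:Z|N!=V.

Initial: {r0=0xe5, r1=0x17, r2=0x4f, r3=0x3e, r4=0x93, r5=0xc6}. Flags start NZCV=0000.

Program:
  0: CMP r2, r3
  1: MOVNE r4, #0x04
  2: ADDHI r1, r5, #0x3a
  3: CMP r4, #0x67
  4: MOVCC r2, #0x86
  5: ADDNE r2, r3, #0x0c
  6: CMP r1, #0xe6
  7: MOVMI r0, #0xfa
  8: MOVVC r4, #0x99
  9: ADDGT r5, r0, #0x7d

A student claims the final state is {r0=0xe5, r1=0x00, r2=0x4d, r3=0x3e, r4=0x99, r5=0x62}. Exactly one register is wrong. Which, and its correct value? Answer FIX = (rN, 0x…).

[0] flags=0010 → (cmp)
[1] flags=0010 NE?T → r4=0x04
[2] flags=0010 HI?T → r1=0x00
[3] flags=1000 → (cmp)
[4] flags=1000 CC?T → r2=0x86
[5] flags=1000 NE?T → r2=0x4a
[6] flags=0000 → (cmp)
[7] flags=0000 MI?F → skip
[8] flags=0000 VC?T → r4=0x99
[9] flags=0000 GT?T → r5=0x62

FIX = (r2, 0x4a)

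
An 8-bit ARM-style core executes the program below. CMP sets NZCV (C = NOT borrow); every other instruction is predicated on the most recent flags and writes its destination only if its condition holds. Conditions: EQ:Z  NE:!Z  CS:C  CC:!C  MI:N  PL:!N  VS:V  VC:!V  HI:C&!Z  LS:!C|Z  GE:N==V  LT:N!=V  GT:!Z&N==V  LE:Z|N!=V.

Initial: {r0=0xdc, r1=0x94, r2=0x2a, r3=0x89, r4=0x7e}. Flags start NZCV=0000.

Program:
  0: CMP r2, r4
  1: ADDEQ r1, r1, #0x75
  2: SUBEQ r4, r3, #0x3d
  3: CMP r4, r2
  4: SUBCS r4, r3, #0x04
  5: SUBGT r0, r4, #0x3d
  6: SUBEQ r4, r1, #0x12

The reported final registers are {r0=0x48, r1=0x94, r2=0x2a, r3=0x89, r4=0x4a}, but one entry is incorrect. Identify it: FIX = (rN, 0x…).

FIX = (r4, 0x85)

0: ✓ CMP  NZCV=1000
1: · ADDEQ
2: · SUBEQ
3: ✓ CMP  NZCV=0010
4: ✓ SUBCS  r4←0x85
5: ✓ SUBGT  r0←0x48
6: · SUBEQ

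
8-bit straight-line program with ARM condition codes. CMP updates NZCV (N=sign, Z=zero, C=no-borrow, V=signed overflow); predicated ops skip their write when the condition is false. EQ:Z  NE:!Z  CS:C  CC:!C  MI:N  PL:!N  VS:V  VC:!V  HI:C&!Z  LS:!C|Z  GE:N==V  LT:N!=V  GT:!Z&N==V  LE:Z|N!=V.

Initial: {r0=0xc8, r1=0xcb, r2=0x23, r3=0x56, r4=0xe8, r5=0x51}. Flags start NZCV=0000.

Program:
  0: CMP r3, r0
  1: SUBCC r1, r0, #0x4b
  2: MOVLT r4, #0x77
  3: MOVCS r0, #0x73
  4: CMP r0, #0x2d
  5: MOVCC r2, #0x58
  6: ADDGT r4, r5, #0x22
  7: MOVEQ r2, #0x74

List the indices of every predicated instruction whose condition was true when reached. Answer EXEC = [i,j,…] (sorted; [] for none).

EXEC = [1]

0: ✓ CMP  NZCV=1001
1: ✓ SUBCC  r1←0x7d
2: · MOVLT
3: · MOVCS
4: ✓ CMP  NZCV=1010
5: · MOVCC
6: · ADDGT
7: · MOVEQ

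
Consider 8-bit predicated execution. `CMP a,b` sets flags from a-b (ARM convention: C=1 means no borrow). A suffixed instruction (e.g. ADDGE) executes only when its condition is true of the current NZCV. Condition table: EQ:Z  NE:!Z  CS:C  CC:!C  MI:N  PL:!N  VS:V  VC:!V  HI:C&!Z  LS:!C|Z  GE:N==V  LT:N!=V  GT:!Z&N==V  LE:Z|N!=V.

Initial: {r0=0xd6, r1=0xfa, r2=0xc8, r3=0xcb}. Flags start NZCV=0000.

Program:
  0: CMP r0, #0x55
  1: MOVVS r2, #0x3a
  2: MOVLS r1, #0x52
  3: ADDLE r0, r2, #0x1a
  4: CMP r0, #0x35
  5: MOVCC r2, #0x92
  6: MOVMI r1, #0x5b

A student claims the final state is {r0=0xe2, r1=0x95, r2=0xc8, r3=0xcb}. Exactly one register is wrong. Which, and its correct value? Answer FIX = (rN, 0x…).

0: ✓ CMP  NZCV=1010
1: · MOVVS
2: · MOVLS
3: ✓ ADDLE  r0←0xe2
4: ✓ CMP  NZCV=1010
5: · MOVCC
6: ✓ MOVMI  r1←0x5b

FIX = (r1, 0x5b)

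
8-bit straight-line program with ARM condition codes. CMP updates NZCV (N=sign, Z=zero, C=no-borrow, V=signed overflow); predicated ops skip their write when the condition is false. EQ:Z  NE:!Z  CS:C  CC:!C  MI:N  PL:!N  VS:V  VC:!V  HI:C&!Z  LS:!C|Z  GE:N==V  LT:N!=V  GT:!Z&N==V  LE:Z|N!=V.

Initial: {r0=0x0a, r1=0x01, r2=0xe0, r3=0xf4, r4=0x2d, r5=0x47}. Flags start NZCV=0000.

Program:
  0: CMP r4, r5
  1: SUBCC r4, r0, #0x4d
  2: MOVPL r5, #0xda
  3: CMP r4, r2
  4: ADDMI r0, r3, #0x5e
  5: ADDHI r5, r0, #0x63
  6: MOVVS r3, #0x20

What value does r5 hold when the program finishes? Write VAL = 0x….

VAL = 0x47

[0] flags=1000 → (cmp)
[1] flags=1000 CC?T → r4=0xbd
[2] flags=1000 PL?F → skip
[3] flags=1000 → (cmp)
[4] flags=1000 MI?T → r0=0x52
[5] flags=1000 HI?F → skip
[6] flags=1000 VS?F → skip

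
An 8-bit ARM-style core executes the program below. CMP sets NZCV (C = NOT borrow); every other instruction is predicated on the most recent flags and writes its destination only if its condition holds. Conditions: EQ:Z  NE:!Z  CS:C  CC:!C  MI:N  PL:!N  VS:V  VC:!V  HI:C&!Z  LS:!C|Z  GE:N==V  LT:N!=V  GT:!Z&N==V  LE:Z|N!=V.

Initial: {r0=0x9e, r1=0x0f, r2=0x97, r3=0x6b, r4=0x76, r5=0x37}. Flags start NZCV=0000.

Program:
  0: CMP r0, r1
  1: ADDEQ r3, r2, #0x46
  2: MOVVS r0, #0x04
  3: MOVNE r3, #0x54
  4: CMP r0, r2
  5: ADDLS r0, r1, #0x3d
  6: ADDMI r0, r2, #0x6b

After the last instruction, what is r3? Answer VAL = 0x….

0: ✓ CMP  NZCV=1010
1: · ADDEQ
2: · MOVVS
3: ✓ MOVNE  r3←0x54
4: ✓ CMP  NZCV=0010
5: · ADDLS
6: · ADDMI

VAL = 0x54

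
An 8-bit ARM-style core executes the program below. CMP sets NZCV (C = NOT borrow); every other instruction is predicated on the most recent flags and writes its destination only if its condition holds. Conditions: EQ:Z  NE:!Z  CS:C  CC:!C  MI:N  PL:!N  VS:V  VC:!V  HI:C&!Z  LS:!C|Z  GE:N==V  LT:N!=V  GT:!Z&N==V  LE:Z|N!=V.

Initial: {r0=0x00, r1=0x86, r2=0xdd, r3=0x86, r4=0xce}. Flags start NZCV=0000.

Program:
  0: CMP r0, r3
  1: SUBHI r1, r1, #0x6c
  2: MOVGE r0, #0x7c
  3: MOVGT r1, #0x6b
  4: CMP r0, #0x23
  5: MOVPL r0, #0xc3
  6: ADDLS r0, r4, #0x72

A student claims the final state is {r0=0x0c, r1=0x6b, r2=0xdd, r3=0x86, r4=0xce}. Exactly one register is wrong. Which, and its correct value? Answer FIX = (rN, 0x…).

FIX = (r0, 0xc3)

0: ✓ CMP  NZCV=0000
1: · SUBHI
2: ✓ MOVGE  r0←0x7c
3: ✓ MOVGT  r1←0x6b
4: ✓ CMP  NZCV=0010
5: ✓ MOVPL  r0←0xc3
6: · ADDLS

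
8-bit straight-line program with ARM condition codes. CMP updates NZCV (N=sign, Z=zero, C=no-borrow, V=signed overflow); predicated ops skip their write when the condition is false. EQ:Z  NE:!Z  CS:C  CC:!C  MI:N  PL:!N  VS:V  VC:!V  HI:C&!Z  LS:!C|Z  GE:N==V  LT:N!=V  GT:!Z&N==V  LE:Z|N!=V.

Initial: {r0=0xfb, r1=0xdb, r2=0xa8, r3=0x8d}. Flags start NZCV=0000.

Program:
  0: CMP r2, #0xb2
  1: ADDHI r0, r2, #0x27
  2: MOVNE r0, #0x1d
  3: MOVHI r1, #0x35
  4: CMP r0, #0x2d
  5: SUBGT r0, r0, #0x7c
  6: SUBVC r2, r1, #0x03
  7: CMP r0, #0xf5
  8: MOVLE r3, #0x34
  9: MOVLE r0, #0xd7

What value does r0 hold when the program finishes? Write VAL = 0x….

VAL = 0x1d

[0] flags=1000 → (cmp)
[1] flags=1000 HI?F → skip
[2] flags=1000 NE?T → r0=0x1d
[3] flags=1000 HI?F → skip
[4] flags=1000 → (cmp)
[5] flags=1000 GT?F → skip
[6] flags=1000 VC?T → r2=0xd8
[7] flags=0000 → (cmp)
[8] flags=0000 LE?F → skip
[9] flags=0000 LE?F → skip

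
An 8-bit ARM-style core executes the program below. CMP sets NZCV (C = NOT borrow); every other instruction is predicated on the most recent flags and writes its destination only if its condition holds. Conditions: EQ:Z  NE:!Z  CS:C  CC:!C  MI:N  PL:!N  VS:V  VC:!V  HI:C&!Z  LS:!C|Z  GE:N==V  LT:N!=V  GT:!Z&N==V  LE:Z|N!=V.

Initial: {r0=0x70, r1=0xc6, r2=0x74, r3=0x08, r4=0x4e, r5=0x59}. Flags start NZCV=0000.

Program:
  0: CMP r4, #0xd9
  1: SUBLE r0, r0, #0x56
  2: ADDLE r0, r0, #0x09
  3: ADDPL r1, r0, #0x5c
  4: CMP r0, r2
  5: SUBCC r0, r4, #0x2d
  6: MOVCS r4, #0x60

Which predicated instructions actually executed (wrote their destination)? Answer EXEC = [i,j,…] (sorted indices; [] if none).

EXEC = [3,5]

0: ✓ CMP  NZCV=0000
1: · SUBLE
2: · ADDLE
3: ✓ ADDPL  r1←0xcc
4: ✓ CMP  NZCV=1000
5: ✓ SUBCC  r0←0x21
6: · MOVCS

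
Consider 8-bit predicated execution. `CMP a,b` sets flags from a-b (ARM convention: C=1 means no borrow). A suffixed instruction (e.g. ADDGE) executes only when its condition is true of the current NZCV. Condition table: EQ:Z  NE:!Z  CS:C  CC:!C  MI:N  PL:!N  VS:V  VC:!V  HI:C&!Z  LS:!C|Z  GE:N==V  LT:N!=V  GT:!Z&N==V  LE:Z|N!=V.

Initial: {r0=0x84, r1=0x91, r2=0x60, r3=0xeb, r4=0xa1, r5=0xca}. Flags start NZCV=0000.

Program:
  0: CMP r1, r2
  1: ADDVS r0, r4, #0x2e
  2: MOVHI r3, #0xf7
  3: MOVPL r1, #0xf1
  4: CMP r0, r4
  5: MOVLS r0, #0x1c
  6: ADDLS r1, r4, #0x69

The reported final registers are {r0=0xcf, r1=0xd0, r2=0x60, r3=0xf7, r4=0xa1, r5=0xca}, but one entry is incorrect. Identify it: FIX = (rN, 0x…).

FIX = (r1, 0xf1)

[0] flags=0011 → (cmp)
[1] flags=0011 VS?T → r0=0xcf
[2] flags=0011 HI?T → r3=0xf7
[3] flags=0011 PL?T → r1=0xf1
[4] flags=0010 → (cmp)
[5] flags=0010 LS?F → skip
[6] flags=0010 LS?F → skip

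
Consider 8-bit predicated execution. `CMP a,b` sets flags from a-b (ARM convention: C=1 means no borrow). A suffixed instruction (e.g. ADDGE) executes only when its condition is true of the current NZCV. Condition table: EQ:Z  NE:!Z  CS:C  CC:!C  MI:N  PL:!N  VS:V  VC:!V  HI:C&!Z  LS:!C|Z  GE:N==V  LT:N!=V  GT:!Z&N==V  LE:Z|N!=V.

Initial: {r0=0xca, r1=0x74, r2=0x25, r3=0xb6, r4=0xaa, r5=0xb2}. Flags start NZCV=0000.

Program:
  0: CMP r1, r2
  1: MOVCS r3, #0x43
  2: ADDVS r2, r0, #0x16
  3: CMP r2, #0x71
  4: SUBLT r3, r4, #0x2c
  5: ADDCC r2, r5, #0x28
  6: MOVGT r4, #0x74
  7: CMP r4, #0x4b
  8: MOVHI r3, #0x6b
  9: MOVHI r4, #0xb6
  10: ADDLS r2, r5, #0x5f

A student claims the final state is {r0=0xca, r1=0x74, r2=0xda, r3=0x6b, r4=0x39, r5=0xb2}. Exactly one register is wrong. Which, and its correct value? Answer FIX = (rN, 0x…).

FIX = (r4, 0xb6)

0: ✓ CMP  NZCV=0010
1: ✓ MOVCS  r3←0x43
2: · ADDVS
3: ✓ CMP  NZCV=1000
4: ✓ SUBLT  r3←0x7e
5: ✓ ADDCC  r2←0xda
6: · MOVGT
7: ✓ CMP  NZCV=0011
8: ✓ MOVHI  r3←0x6b
9: ✓ MOVHI  r4←0xb6
10: · ADDLS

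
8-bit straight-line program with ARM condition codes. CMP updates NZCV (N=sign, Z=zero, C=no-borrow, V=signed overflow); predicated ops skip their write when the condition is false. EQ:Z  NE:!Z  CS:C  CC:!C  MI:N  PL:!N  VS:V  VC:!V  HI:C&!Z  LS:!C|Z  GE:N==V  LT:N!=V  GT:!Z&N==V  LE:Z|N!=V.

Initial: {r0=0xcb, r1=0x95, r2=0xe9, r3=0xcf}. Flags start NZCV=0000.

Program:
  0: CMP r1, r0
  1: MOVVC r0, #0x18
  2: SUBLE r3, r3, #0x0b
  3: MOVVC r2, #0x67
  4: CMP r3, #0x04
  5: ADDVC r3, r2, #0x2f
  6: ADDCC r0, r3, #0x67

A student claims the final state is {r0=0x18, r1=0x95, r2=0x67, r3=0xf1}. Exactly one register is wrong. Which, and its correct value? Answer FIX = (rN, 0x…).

FIX = (r3, 0x96)

0: ✓ CMP  NZCV=1000
1: ✓ MOVVC  r0←0x18
2: ✓ SUBLE  r3←0xc4
3: ✓ MOVVC  r2←0x67
4: ✓ CMP  NZCV=1010
5: ✓ ADDVC  r3←0x96
6: · ADDCC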